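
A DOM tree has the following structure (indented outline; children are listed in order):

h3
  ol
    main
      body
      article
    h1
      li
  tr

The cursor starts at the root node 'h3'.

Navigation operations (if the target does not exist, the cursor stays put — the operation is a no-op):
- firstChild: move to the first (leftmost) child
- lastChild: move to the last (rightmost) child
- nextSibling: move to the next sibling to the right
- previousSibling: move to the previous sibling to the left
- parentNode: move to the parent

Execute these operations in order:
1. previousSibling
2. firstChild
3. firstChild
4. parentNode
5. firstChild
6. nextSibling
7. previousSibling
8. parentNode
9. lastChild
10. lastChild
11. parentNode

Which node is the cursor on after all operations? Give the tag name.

After 1 (previousSibling): h3 (no-op, stayed)
After 2 (firstChild): ol
After 3 (firstChild): main
After 4 (parentNode): ol
After 5 (firstChild): main
After 6 (nextSibling): h1
After 7 (previousSibling): main
After 8 (parentNode): ol
After 9 (lastChild): h1
After 10 (lastChild): li
After 11 (parentNode): h1

Answer: h1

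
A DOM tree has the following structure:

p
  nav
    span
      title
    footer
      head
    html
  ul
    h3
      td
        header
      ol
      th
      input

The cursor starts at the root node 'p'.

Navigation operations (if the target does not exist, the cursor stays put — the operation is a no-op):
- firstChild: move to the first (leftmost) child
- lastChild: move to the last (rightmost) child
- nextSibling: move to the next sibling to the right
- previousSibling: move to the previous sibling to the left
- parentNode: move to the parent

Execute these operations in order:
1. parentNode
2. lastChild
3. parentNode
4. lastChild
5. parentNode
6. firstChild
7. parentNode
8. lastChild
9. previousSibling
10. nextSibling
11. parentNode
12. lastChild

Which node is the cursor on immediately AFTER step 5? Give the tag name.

After 1 (parentNode): p (no-op, stayed)
After 2 (lastChild): ul
After 3 (parentNode): p
After 4 (lastChild): ul
After 5 (parentNode): p

Answer: p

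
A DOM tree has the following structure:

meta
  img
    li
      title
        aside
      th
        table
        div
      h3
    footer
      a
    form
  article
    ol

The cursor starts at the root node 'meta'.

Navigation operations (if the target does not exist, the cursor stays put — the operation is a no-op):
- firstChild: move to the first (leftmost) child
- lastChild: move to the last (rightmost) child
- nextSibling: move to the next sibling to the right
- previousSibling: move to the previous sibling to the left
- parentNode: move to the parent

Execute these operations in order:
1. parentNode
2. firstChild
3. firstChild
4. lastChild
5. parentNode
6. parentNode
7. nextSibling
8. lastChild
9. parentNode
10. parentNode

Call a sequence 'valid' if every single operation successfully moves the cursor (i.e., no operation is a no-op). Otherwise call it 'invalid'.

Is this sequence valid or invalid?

Answer: invalid

Derivation:
After 1 (parentNode): meta (no-op, stayed)
After 2 (firstChild): img
After 3 (firstChild): li
After 4 (lastChild): h3
After 5 (parentNode): li
After 6 (parentNode): img
After 7 (nextSibling): article
After 8 (lastChild): ol
After 9 (parentNode): article
After 10 (parentNode): meta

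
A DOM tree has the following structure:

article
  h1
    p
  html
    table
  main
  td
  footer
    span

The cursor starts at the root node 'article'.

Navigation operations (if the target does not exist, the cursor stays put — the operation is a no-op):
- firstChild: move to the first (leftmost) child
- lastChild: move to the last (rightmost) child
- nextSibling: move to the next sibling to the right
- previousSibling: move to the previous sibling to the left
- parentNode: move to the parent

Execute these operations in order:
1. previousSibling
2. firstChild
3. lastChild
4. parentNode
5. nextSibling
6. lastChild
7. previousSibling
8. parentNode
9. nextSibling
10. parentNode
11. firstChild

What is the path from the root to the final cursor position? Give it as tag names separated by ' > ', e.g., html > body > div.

After 1 (previousSibling): article (no-op, stayed)
After 2 (firstChild): h1
After 3 (lastChild): p
After 4 (parentNode): h1
After 5 (nextSibling): html
After 6 (lastChild): table
After 7 (previousSibling): table (no-op, stayed)
After 8 (parentNode): html
After 9 (nextSibling): main
After 10 (parentNode): article
After 11 (firstChild): h1

Answer: article > h1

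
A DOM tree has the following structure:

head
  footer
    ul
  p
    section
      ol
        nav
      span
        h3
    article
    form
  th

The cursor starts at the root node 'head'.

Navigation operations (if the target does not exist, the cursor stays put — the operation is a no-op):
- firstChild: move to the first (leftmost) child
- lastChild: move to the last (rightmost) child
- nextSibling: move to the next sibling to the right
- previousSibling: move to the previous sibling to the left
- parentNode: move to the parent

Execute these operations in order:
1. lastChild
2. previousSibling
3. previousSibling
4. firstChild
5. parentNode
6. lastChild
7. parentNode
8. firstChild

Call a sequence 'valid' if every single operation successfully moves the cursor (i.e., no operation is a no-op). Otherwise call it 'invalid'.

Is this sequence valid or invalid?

Answer: valid

Derivation:
After 1 (lastChild): th
After 2 (previousSibling): p
After 3 (previousSibling): footer
After 4 (firstChild): ul
After 5 (parentNode): footer
After 6 (lastChild): ul
After 7 (parentNode): footer
After 8 (firstChild): ul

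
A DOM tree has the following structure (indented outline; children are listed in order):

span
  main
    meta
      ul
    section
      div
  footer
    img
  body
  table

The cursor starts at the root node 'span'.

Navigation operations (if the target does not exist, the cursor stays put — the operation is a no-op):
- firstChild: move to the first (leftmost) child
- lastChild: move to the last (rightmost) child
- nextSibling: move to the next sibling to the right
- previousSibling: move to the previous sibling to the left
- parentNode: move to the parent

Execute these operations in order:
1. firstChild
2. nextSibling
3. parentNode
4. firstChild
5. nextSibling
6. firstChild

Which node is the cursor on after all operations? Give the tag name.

After 1 (firstChild): main
After 2 (nextSibling): footer
After 3 (parentNode): span
After 4 (firstChild): main
After 5 (nextSibling): footer
After 6 (firstChild): img

Answer: img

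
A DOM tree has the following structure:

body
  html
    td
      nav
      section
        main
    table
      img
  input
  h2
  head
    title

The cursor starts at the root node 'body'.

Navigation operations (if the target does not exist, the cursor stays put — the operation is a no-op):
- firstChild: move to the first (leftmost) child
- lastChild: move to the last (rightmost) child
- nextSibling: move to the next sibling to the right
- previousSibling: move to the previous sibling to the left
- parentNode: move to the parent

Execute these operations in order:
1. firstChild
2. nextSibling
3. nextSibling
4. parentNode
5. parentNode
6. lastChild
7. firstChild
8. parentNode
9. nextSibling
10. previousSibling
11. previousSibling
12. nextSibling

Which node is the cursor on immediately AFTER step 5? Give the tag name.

Answer: body

Derivation:
After 1 (firstChild): html
After 2 (nextSibling): input
After 3 (nextSibling): h2
After 4 (parentNode): body
After 5 (parentNode): body (no-op, stayed)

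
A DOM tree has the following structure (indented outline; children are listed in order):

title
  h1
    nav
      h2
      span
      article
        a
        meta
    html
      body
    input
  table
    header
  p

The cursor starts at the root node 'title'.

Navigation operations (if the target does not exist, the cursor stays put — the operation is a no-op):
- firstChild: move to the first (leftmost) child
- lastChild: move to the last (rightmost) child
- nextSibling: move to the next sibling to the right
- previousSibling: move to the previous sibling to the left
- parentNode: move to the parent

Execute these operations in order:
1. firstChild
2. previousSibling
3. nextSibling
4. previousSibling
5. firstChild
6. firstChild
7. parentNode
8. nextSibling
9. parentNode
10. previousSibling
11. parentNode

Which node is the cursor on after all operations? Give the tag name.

Answer: title

Derivation:
After 1 (firstChild): h1
After 2 (previousSibling): h1 (no-op, stayed)
After 3 (nextSibling): table
After 4 (previousSibling): h1
After 5 (firstChild): nav
After 6 (firstChild): h2
After 7 (parentNode): nav
After 8 (nextSibling): html
After 9 (parentNode): h1
After 10 (previousSibling): h1 (no-op, stayed)
After 11 (parentNode): title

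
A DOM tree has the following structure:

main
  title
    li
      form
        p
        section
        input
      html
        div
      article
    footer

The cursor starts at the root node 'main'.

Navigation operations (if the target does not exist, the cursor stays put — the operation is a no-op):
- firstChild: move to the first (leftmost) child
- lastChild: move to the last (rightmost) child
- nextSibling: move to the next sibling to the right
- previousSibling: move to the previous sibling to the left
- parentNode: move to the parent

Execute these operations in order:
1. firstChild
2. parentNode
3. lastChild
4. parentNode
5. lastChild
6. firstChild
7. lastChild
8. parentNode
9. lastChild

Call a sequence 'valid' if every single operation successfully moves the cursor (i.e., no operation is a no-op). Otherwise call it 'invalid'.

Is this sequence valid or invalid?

After 1 (firstChild): title
After 2 (parentNode): main
After 3 (lastChild): title
After 4 (parentNode): main
After 5 (lastChild): title
After 6 (firstChild): li
After 7 (lastChild): article
After 8 (parentNode): li
After 9 (lastChild): article

Answer: valid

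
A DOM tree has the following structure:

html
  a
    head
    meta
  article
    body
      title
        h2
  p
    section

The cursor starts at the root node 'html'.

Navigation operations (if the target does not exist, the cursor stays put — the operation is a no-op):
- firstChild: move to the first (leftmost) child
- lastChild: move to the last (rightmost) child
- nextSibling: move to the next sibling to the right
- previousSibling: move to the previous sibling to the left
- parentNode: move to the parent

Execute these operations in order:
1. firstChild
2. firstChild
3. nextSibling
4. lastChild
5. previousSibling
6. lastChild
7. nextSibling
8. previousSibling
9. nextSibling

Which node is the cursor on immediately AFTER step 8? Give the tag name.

Answer: head

Derivation:
After 1 (firstChild): a
After 2 (firstChild): head
After 3 (nextSibling): meta
After 4 (lastChild): meta (no-op, stayed)
After 5 (previousSibling): head
After 6 (lastChild): head (no-op, stayed)
After 7 (nextSibling): meta
After 8 (previousSibling): head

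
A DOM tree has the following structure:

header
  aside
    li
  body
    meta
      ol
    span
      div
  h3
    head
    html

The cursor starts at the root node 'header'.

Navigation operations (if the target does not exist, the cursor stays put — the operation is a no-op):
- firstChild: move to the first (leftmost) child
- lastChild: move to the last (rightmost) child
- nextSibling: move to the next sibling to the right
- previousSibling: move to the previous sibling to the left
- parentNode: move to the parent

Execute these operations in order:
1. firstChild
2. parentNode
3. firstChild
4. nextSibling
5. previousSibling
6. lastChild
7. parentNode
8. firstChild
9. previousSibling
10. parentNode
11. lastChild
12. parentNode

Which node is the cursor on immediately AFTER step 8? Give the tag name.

After 1 (firstChild): aside
After 2 (parentNode): header
After 3 (firstChild): aside
After 4 (nextSibling): body
After 5 (previousSibling): aside
After 6 (lastChild): li
After 7 (parentNode): aside
After 8 (firstChild): li

Answer: li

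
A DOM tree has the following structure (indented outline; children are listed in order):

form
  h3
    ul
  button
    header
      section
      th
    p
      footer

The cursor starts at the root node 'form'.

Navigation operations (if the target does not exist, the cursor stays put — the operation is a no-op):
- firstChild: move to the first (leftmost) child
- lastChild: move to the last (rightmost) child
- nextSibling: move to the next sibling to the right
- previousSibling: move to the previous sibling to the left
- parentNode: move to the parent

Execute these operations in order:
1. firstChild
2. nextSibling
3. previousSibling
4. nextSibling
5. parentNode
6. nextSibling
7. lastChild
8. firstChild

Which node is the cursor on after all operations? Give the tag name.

Answer: header

Derivation:
After 1 (firstChild): h3
After 2 (nextSibling): button
After 3 (previousSibling): h3
After 4 (nextSibling): button
After 5 (parentNode): form
After 6 (nextSibling): form (no-op, stayed)
After 7 (lastChild): button
After 8 (firstChild): header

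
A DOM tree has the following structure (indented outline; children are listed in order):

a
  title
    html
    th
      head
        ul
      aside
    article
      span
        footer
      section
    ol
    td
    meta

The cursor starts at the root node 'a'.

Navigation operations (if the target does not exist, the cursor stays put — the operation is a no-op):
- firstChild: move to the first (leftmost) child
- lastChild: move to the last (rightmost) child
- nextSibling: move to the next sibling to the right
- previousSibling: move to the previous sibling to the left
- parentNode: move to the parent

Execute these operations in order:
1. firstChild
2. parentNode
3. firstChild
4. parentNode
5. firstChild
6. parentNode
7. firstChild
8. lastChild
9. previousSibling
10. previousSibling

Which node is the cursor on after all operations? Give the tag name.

Answer: ol

Derivation:
After 1 (firstChild): title
After 2 (parentNode): a
After 3 (firstChild): title
After 4 (parentNode): a
After 5 (firstChild): title
After 6 (parentNode): a
After 7 (firstChild): title
After 8 (lastChild): meta
After 9 (previousSibling): td
After 10 (previousSibling): ol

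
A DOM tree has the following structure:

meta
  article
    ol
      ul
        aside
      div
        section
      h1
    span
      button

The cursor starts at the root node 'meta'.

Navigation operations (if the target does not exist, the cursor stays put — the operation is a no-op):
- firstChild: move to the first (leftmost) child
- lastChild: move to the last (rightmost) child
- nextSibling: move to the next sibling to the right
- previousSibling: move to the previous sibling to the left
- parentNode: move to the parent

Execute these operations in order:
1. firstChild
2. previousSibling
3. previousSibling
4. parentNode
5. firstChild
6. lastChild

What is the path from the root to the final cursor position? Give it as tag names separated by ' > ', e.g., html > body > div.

After 1 (firstChild): article
After 2 (previousSibling): article (no-op, stayed)
After 3 (previousSibling): article (no-op, stayed)
After 4 (parentNode): meta
After 5 (firstChild): article
After 6 (lastChild): span

Answer: meta > article > span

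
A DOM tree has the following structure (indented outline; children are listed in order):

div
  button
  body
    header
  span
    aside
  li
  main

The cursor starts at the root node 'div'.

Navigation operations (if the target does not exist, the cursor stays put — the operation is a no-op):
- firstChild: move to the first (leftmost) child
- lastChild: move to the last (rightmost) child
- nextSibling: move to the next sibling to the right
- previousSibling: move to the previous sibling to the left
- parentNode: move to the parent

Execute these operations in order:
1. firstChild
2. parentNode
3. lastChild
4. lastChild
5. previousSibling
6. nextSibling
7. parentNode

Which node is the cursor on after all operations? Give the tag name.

After 1 (firstChild): button
After 2 (parentNode): div
After 3 (lastChild): main
After 4 (lastChild): main (no-op, stayed)
After 5 (previousSibling): li
After 6 (nextSibling): main
After 7 (parentNode): div

Answer: div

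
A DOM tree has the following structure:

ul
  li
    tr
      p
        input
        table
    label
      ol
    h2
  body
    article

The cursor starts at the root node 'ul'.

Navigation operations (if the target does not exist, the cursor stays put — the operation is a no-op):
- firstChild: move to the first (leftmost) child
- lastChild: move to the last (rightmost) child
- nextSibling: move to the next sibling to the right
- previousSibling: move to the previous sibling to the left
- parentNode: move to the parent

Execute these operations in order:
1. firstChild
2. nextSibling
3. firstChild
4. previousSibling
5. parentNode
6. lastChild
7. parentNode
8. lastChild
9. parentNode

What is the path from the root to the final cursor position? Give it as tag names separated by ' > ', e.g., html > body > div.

Answer: ul > body

Derivation:
After 1 (firstChild): li
After 2 (nextSibling): body
After 3 (firstChild): article
After 4 (previousSibling): article (no-op, stayed)
After 5 (parentNode): body
After 6 (lastChild): article
After 7 (parentNode): body
After 8 (lastChild): article
After 9 (parentNode): body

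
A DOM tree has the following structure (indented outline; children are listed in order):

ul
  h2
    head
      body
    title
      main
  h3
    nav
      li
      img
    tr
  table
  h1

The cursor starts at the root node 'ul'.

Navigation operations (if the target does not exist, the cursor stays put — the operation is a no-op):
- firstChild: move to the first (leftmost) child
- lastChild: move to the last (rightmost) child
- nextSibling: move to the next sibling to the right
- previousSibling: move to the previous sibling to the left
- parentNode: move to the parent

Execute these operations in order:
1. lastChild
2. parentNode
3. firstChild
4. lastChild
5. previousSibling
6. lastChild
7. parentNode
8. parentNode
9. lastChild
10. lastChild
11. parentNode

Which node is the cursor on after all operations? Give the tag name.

After 1 (lastChild): h1
After 2 (parentNode): ul
After 3 (firstChild): h2
After 4 (lastChild): title
After 5 (previousSibling): head
After 6 (lastChild): body
After 7 (parentNode): head
After 8 (parentNode): h2
After 9 (lastChild): title
After 10 (lastChild): main
After 11 (parentNode): title

Answer: title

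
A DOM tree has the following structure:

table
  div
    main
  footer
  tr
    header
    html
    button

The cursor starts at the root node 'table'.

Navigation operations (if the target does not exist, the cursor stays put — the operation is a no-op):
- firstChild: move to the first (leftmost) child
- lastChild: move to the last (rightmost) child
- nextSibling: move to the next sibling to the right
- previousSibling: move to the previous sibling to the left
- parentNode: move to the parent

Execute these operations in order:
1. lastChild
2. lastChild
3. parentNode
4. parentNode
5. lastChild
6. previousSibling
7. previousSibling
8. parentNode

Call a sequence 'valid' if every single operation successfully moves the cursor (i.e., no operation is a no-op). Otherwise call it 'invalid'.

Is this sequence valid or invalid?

After 1 (lastChild): tr
After 2 (lastChild): button
After 3 (parentNode): tr
After 4 (parentNode): table
After 5 (lastChild): tr
After 6 (previousSibling): footer
After 7 (previousSibling): div
After 8 (parentNode): table

Answer: valid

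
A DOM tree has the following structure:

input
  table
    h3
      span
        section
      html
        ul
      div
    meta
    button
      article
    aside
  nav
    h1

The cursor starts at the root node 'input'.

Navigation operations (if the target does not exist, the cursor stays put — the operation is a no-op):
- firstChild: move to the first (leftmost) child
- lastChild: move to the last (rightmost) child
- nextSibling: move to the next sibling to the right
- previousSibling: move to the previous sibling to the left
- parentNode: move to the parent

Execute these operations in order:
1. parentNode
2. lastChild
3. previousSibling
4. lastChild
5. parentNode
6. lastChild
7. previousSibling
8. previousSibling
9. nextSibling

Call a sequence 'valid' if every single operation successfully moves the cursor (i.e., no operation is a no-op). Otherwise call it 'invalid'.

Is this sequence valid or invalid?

After 1 (parentNode): input (no-op, stayed)
After 2 (lastChild): nav
After 3 (previousSibling): table
After 4 (lastChild): aside
After 5 (parentNode): table
After 6 (lastChild): aside
After 7 (previousSibling): button
After 8 (previousSibling): meta
After 9 (nextSibling): button

Answer: invalid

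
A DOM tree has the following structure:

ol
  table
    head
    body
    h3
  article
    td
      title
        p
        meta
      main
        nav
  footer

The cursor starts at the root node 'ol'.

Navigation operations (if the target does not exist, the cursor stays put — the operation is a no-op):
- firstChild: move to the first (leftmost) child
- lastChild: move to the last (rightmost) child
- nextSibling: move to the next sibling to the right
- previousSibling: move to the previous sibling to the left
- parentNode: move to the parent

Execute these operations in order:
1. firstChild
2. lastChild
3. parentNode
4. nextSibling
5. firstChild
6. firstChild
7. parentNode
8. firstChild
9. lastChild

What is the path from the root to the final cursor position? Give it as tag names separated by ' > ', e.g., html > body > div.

After 1 (firstChild): table
After 2 (lastChild): h3
After 3 (parentNode): table
After 4 (nextSibling): article
After 5 (firstChild): td
After 6 (firstChild): title
After 7 (parentNode): td
After 8 (firstChild): title
After 9 (lastChild): meta

Answer: ol > article > td > title > meta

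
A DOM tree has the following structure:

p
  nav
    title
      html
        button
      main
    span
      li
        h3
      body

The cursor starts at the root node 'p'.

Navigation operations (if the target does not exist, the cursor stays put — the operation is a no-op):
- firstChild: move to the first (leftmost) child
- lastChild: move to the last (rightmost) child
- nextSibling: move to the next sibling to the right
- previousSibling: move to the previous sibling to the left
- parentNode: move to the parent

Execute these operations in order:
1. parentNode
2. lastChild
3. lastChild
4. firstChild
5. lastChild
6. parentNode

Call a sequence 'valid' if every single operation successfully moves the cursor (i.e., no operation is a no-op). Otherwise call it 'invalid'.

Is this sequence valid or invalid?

After 1 (parentNode): p (no-op, stayed)
After 2 (lastChild): nav
After 3 (lastChild): span
After 4 (firstChild): li
After 5 (lastChild): h3
After 6 (parentNode): li

Answer: invalid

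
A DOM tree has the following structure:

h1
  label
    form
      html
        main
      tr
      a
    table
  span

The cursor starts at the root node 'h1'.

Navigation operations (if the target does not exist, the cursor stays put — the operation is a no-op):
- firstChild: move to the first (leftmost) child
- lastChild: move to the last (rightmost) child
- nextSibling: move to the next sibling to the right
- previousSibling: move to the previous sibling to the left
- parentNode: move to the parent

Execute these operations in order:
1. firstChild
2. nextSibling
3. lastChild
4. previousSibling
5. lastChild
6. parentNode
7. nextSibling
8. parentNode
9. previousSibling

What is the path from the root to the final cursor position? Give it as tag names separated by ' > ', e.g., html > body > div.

Answer: h1

Derivation:
After 1 (firstChild): label
After 2 (nextSibling): span
After 3 (lastChild): span (no-op, stayed)
After 4 (previousSibling): label
After 5 (lastChild): table
After 6 (parentNode): label
After 7 (nextSibling): span
After 8 (parentNode): h1
After 9 (previousSibling): h1 (no-op, stayed)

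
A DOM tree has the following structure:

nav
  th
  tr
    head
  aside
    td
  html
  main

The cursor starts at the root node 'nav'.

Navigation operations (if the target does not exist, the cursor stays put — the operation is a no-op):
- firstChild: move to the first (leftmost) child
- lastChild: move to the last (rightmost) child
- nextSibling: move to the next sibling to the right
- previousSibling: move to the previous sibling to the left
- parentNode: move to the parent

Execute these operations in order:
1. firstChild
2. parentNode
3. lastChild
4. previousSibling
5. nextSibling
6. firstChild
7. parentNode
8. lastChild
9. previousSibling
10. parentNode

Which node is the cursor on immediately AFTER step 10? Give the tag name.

After 1 (firstChild): th
After 2 (parentNode): nav
After 3 (lastChild): main
After 4 (previousSibling): html
After 5 (nextSibling): main
After 6 (firstChild): main (no-op, stayed)
After 7 (parentNode): nav
After 8 (lastChild): main
After 9 (previousSibling): html
After 10 (parentNode): nav

Answer: nav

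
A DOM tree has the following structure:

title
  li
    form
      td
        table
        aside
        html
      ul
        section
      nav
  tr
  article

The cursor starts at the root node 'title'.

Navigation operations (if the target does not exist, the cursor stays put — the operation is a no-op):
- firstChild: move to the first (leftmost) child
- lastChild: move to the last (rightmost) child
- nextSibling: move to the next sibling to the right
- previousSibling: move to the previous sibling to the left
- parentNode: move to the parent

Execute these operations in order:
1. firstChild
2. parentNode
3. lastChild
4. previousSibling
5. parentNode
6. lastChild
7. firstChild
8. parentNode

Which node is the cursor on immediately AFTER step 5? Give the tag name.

Answer: title

Derivation:
After 1 (firstChild): li
After 2 (parentNode): title
After 3 (lastChild): article
After 4 (previousSibling): tr
After 5 (parentNode): title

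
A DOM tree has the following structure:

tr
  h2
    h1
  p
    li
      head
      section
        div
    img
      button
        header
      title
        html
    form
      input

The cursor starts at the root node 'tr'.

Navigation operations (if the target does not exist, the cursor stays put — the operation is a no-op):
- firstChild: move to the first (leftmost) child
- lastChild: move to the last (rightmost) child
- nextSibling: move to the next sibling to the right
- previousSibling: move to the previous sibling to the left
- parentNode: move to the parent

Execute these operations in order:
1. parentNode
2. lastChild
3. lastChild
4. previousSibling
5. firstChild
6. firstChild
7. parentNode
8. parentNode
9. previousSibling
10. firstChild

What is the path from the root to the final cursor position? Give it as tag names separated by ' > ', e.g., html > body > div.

After 1 (parentNode): tr (no-op, stayed)
After 2 (lastChild): p
After 3 (lastChild): form
After 4 (previousSibling): img
After 5 (firstChild): button
After 6 (firstChild): header
After 7 (parentNode): button
After 8 (parentNode): img
After 9 (previousSibling): li
After 10 (firstChild): head

Answer: tr > p > li > head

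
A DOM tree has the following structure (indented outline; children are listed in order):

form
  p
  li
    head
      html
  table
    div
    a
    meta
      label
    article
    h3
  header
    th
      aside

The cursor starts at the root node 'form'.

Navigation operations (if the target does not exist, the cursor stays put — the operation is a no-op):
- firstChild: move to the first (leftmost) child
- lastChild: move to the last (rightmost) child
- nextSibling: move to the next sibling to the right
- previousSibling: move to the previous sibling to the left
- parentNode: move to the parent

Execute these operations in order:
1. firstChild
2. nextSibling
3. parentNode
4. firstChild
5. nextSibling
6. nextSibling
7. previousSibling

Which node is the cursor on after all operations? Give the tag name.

After 1 (firstChild): p
After 2 (nextSibling): li
After 3 (parentNode): form
After 4 (firstChild): p
After 5 (nextSibling): li
After 6 (nextSibling): table
After 7 (previousSibling): li

Answer: li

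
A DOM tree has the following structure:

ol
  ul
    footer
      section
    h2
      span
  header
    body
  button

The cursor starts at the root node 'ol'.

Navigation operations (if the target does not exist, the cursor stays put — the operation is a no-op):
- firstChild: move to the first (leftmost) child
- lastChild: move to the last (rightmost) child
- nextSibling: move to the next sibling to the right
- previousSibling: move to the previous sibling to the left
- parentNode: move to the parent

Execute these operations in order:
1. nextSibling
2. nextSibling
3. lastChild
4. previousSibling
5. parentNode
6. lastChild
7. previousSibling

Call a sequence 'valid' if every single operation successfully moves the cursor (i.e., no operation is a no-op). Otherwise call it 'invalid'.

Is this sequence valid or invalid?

After 1 (nextSibling): ol (no-op, stayed)
After 2 (nextSibling): ol (no-op, stayed)
After 3 (lastChild): button
After 4 (previousSibling): header
After 5 (parentNode): ol
After 6 (lastChild): button
After 7 (previousSibling): header

Answer: invalid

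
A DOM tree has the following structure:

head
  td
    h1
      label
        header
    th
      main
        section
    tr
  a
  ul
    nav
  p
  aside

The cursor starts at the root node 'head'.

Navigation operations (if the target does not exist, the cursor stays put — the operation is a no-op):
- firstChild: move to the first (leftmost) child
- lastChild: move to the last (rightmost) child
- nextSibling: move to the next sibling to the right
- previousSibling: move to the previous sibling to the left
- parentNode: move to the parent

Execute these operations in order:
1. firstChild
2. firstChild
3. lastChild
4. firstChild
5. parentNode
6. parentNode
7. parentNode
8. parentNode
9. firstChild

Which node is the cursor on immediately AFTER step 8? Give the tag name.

After 1 (firstChild): td
After 2 (firstChild): h1
After 3 (lastChild): label
After 4 (firstChild): header
After 5 (parentNode): label
After 6 (parentNode): h1
After 7 (parentNode): td
After 8 (parentNode): head

Answer: head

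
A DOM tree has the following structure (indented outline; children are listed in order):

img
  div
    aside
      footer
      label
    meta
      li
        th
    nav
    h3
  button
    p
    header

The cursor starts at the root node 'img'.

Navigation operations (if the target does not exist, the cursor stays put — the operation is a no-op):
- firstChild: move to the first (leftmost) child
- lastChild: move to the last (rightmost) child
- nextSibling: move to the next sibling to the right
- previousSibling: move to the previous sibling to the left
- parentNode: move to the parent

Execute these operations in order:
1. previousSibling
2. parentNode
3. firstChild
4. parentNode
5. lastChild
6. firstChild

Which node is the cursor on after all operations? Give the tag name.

After 1 (previousSibling): img (no-op, stayed)
After 2 (parentNode): img (no-op, stayed)
After 3 (firstChild): div
After 4 (parentNode): img
After 5 (lastChild): button
After 6 (firstChild): p

Answer: p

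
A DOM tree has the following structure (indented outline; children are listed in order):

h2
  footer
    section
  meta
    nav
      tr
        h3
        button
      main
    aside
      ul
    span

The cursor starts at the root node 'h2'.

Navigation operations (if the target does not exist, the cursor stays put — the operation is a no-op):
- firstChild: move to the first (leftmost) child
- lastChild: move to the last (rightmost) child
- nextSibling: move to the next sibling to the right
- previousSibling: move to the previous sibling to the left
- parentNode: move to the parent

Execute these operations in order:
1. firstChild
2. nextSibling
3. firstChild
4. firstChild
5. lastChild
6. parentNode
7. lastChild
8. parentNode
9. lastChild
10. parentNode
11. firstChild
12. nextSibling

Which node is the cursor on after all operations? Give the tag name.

After 1 (firstChild): footer
After 2 (nextSibling): meta
After 3 (firstChild): nav
After 4 (firstChild): tr
After 5 (lastChild): button
After 6 (parentNode): tr
After 7 (lastChild): button
After 8 (parentNode): tr
After 9 (lastChild): button
After 10 (parentNode): tr
After 11 (firstChild): h3
After 12 (nextSibling): button

Answer: button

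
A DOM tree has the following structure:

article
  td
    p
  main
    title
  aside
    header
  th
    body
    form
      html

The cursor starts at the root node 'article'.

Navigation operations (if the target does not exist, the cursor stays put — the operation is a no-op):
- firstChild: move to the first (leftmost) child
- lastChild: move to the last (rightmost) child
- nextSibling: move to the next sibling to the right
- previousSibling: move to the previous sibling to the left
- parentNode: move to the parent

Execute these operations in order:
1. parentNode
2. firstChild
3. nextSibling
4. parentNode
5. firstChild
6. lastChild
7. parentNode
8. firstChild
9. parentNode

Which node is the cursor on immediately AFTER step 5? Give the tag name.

Answer: td

Derivation:
After 1 (parentNode): article (no-op, stayed)
After 2 (firstChild): td
After 3 (nextSibling): main
After 4 (parentNode): article
After 5 (firstChild): td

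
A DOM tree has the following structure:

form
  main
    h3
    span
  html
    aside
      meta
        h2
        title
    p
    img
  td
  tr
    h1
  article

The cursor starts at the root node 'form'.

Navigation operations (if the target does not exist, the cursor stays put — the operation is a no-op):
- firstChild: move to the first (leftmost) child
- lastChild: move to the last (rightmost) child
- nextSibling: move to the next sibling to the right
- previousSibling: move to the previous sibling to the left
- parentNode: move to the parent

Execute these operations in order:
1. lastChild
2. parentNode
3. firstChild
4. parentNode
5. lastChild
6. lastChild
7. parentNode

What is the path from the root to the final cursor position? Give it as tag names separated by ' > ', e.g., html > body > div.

Answer: form

Derivation:
After 1 (lastChild): article
After 2 (parentNode): form
After 3 (firstChild): main
After 4 (parentNode): form
After 5 (lastChild): article
After 6 (lastChild): article (no-op, stayed)
After 7 (parentNode): form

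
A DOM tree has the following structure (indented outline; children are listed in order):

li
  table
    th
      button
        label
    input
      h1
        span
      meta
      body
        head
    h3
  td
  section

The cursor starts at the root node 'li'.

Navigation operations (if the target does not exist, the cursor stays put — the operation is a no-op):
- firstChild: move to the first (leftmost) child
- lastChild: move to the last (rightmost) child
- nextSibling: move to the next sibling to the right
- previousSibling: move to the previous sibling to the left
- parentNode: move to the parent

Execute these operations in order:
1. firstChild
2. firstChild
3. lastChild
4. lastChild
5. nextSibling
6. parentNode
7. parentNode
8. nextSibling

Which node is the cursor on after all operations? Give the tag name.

After 1 (firstChild): table
After 2 (firstChild): th
After 3 (lastChild): button
After 4 (lastChild): label
After 5 (nextSibling): label (no-op, stayed)
After 6 (parentNode): button
After 7 (parentNode): th
After 8 (nextSibling): input

Answer: input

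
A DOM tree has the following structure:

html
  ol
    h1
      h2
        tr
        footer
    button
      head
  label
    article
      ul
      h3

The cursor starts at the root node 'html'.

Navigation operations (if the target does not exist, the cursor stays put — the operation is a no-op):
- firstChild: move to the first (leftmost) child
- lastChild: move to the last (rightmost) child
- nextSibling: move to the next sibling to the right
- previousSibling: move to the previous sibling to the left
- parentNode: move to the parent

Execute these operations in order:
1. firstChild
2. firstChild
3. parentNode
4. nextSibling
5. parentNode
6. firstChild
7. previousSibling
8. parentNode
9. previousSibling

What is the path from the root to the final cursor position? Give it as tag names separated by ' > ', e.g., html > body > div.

After 1 (firstChild): ol
After 2 (firstChild): h1
After 3 (parentNode): ol
After 4 (nextSibling): label
After 5 (parentNode): html
After 6 (firstChild): ol
After 7 (previousSibling): ol (no-op, stayed)
After 8 (parentNode): html
After 9 (previousSibling): html (no-op, stayed)

Answer: html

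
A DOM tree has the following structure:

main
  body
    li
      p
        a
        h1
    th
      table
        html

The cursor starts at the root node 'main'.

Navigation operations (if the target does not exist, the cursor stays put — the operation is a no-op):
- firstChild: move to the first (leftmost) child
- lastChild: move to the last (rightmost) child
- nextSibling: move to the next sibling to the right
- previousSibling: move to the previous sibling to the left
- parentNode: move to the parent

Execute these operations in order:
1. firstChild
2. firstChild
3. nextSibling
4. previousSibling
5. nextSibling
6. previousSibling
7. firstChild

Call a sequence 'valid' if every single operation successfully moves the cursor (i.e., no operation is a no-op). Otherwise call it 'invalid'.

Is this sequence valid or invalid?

Answer: valid

Derivation:
After 1 (firstChild): body
After 2 (firstChild): li
After 3 (nextSibling): th
After 4 (previousSibling): li
After 5 (nextSibling): th
After 6 (previousSibling): li
After 7 (firstChild): p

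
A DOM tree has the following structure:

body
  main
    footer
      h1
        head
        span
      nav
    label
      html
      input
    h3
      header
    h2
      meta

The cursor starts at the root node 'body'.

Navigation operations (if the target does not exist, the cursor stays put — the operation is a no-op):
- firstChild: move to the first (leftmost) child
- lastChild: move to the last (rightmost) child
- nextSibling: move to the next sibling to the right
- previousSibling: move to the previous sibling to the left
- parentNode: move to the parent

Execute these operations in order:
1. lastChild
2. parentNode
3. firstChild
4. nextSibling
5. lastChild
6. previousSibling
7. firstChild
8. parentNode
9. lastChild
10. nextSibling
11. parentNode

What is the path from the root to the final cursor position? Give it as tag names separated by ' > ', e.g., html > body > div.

After 1 (lastChild): main
After 2 (parentNode): body
After 3 (firstChild): main
After 4 (nextSibling): main (no-op, stayed)
After 5 (lastChild): h2
After 6 (previousSibling): h3
After 7 (firstChild): header
After 8 (parentNode): h3
After 9 (lastChild): header
After 10 (nextSibling): header (no-op, stayed)
After 11 (parentNode): h3

Answer: body > main > h3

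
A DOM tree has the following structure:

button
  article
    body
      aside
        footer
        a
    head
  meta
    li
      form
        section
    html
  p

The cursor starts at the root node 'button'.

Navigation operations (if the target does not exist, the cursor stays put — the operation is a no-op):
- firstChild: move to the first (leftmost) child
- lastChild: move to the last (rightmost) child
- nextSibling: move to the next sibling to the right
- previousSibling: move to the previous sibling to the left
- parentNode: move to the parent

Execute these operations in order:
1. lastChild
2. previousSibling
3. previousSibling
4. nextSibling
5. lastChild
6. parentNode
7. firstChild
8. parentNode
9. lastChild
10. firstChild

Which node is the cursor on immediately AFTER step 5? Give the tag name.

Answer: html

Derivation:
After 1 (lastChild): p
After 2 (previousSibling): meta
After 3 (previousSibling): article
After 4 (nextSibling): meta
After 5 (lastChild): html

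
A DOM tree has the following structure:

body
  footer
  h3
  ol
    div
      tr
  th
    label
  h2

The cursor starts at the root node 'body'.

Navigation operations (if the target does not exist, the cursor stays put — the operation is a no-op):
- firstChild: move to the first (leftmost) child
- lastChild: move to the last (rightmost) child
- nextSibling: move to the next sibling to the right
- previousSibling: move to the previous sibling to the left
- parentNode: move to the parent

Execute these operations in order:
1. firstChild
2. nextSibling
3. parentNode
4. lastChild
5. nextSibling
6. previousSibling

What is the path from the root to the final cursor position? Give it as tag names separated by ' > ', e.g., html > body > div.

Answer: body > th

Derivation:
After 1 (firstChild): footer
After 2 (nextSibling): h3
After 3 (parentNode): body
After 4 (lastChild): h2
After 5 (nextSibling): h2 (no-op, stayed)
After 6 (previousSibling): th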